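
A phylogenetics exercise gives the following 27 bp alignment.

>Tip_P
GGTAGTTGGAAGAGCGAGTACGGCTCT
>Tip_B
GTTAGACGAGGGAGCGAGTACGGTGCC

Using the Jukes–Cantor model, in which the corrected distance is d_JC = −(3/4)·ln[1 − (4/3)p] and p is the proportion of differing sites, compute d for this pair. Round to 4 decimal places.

Differing sites — 2:G/T; 6:T/A; 7:T/C; 9:G/A; 10:A/G; 11:A/G; 24:C/T; 25:T/G; 27:T/C.
p = 9/27 = 0.333333.
d = −0.75 · ln(1 − (4/3)·0.333333) = −0.75 · ln(0.555556) = −0.75 · (-0.587786) = 0.4408.

0.4408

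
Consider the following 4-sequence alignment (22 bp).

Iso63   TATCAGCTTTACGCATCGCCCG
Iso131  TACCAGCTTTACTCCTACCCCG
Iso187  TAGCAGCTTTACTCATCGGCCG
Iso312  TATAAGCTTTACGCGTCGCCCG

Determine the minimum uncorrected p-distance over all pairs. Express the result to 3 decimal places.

0.091

Pairwise Hamming distances:
  Iso63 vs Iso131: 5
  Iso63 vs Iso187: 3
  Iso63 vs Iso312: 2
  Iso131 vs Iso187: 5
  Iso131 vs Iso312: 6
  Iso187 vs Iso312: 5
The smallest is 2 mismatches, between Iso63 and Iso312; p = 2/22 = 0.091.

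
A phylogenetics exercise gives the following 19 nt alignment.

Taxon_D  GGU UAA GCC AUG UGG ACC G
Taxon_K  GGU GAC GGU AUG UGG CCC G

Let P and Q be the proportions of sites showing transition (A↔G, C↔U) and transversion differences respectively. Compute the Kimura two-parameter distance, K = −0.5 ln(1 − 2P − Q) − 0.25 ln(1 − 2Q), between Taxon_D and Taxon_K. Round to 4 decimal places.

0.3264

Mismatches occur at site 4 (U/G, transversion), site 6 (A/C, transversion), site 8 (C/G, transversion), site 9 (C/U, transition), site 16 (A/C, transversion).
Of the 5 differences, 1 transition and 4 transversions over 19 sites: P = 1/19 = 0.052632, Q = 4/19 = 0.210526.
d = −0.5·ln(0.684210) − 0.25·ln(0.578948) = −0.5·(-0.379490) − 0.25·(-0.546543) = 0.3264.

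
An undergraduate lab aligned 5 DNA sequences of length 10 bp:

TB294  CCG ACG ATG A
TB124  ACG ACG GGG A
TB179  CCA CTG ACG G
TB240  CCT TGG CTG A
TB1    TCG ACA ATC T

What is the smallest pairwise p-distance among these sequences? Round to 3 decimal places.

0.300

Pairwise Hamming distances:
  TB294 vs TB124: 3
  TB294 vs TB179: 5
  TB294 vs TB240: 4
  TB294 vs TB1: 4
  TB124 vs TB179: 7
  TB124 vs TB240: 6
  TB124 vs TB1: 6
  TB179 vs TB240: 6
  TB179 vs TB1: 8
  TB240 vs TB1: 8
The smallest is 3 mismatches, between TB294 and TB124; p = 3/10 = 0.300.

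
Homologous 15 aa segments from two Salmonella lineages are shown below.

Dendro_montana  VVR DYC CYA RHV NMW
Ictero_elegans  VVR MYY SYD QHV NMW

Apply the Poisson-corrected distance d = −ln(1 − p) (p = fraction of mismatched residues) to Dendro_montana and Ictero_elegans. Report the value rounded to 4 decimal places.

The sequences differ at positions 4 (D/M), 6 (C/Y), 7 (C/S), 9 (A/D), 10 (R/Q).
p = 5/15 = 0.333333.
d = −ln(1 − 0.333333) = −ln(0.666667) = 0.4055.

0.4055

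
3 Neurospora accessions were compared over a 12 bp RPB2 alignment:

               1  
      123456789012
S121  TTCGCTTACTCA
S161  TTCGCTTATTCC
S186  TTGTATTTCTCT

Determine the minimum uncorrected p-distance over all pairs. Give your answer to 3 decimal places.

0.167

Pairwise Hamming distances:
  S121 vs S161: 2
  S121 vs S186: 5
  S161 vs S186: 6
The smallest is 2 mismatches, between S121 and S161; p = 2/12 = 0.167.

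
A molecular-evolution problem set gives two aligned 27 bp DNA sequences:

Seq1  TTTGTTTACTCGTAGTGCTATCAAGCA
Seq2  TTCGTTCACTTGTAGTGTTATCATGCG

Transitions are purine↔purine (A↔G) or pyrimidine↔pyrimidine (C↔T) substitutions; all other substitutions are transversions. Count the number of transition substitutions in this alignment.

5

Differing sites — 3:T/C (Ti); 7:T/C (Ti); 11:C/T (Ti); 18:C/T (Ti); 24:A/T (Tv); 27:A/G (Ti).
Of the 6 differences, 5 transitions and 1 transversion, so the answer is 5.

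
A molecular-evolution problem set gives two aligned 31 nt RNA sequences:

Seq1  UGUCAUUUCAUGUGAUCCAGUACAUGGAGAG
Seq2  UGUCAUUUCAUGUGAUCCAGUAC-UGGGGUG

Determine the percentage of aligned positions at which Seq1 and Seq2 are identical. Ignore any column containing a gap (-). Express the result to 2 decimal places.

Excluding the 1 gap column leaves 30 comparable sites.
The sequences differ at positions 28 (A/G), 30 (A/U).
28 of the 30 comparable sites match, so the percent identity is 28/30 × 100 = 93.33%.

93.33%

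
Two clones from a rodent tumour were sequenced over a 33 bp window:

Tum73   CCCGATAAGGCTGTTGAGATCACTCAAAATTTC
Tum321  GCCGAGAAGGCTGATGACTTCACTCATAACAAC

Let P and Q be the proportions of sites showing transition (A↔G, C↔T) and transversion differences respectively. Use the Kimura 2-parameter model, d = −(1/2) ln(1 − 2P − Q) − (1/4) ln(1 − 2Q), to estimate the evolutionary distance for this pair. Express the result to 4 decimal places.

0.3463

Mismatches occur at site 1 (C/G, transversion), site 6 (T/G, transversion), site 14 (T/A, transversion), site 18 (G/C, transversion), site 19 (A/T, transversion), site 27 (A/T, transversion), site 30 (T/C, transition), site 31 (T/A, transversion), site 32 (T/A, transversion).
Of the 9 differences, 1 transition and 8 transversions over 33 sites: P = 1/33 = 0.030303, Q = 8/33 = 0.242424.
d = −0.5·ln(0.696970) − 0.25·ln(0.515152) = −0.5·(-0.361013) − 0.25·(-0.663293) = 0.3463.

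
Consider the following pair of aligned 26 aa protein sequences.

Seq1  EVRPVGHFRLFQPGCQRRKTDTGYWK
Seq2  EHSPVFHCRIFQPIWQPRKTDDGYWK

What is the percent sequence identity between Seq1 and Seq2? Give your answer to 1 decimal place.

The sequences differ at positions 2 (V/H), 3 (R/S), 6 (G/F), 8 (F/C), 10 (L/I), 14 (G/I), 15 (C/W), 17 (R/P), 22 (T/D).
17 of the 26 sites match, so the percent identity is 17/26 × 100 = 65.4%.

65.4%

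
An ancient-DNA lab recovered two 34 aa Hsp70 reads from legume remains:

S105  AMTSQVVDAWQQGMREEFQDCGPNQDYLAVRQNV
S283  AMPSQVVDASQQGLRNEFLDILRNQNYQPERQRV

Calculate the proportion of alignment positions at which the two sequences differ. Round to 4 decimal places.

The sequences differ at positions 3 (T/P), 10 (W/S), 14 (M/L), 16 (E/N), 19 (Q/L), 21 (C/I), 22 (G/L), 23 (P/R), 26 (D/N), 28 (L/Q), 29 (A/P), 30 (V/E), 33 (N/R).
There are 13 differences over 34 sites, so p = 13/34 = 0.3824.

0.3824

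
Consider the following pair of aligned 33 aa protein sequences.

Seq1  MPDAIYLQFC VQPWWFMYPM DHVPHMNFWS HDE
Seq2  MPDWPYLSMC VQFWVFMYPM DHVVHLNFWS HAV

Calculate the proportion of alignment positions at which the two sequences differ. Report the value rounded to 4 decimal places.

0.3030

Differing sites — 4:A/W; 5:I/P; 8:Q/S; 9:F/M; 13:P/F; 15:W/V; 24:P/V; 26:M/L; 32:D/A; 33:E/V.
There are 10 differences over 33 sites, so p = 10/33 = 0.3030.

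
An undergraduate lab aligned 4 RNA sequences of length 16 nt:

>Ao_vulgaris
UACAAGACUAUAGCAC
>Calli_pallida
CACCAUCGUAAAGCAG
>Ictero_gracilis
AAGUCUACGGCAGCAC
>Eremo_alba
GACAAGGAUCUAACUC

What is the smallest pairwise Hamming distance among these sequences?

6

Pairwise Hamming distances:
  Ao_vulgaris vs Calli_pallida: 7
  Ao_vulgaris vs Ictero_gracilis: 8
  Ao_vulgaris vs Eremo_alba: 6
  Calli_pallida vs Ictero_gracilis: 10
  Calli_pallida vs Eremo_alba: 10
  Ictero_gracilis vs Eremo_alba: 12
The smallest is 6, between Ao_vulgaris and Eremo_alba.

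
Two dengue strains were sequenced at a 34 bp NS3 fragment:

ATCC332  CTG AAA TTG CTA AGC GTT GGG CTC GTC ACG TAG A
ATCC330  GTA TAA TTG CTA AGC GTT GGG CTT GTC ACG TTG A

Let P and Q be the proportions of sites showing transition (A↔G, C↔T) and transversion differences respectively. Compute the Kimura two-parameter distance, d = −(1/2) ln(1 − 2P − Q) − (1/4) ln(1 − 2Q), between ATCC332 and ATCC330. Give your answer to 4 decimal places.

Mismatches occur at site 1 (C↔G, transversion), site 3 (G↔A, transition), site 4 (A↔T, transversion), site 24 (C↔T, transition), site 32 (A↔T, transversion).
Of the 5 differences, 2 transitions and 3 transversions over 34 sites: P = 2/34 = 0.058824, Q = 3/34 = 0.088235.
d = −0.5·ln(0.794117) − 0.25·ln(0.823530) = −0.5·(-0.230524) − 0.25·(-0.194155) = 0.1638.

0.1638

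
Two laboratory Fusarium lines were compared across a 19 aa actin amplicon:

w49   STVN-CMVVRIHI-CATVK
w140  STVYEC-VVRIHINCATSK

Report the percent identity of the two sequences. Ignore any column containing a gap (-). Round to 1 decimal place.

87.5%

Excluding the 3 gap columns leaves 16 comparable sites.
Mismatches occur at site 4 (N↔Y), site 18 (V↔S).
14 of the 16 comparable sites match, so the percent identity is 14/16 × 100 = 87.5%.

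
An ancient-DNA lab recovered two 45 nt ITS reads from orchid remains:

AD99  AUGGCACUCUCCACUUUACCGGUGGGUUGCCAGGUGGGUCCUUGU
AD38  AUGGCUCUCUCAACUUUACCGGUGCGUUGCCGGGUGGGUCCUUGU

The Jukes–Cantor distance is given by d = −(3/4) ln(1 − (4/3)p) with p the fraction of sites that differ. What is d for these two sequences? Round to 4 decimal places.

0.0946

Mismatches occur at site 6 (A↔U), site 12 (C↔A), site 25 (G↔C), site 32 (A↔G).
p = 4/45 = 0.088889.
d = −0.75 · ln(1 − (4/3)·0.088889) = −0.75 · ln(0.881481) = −0.75 · (-0.126152) = 0.0946.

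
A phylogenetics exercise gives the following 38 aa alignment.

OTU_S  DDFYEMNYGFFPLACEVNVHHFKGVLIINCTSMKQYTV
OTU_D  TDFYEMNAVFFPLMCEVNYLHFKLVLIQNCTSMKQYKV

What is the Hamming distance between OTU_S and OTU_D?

9

Differing sites — 1:D/T; 8:Y/A; 9:G/V; 14:A/M; 19:V/Y; 20:H/L; 24:G/L; 28:I/Q; 37:T/K.
That gives 9 mismatches out of 38 aligned sites, so the Hamming distance is 9.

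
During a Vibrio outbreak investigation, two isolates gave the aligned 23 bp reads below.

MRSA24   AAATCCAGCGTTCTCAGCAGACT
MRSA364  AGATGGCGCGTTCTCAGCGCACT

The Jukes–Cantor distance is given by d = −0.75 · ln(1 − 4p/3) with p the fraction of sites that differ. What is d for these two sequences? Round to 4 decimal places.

Mismatches occur at site 2 (A/G), site 5 (C/G), site 6 (C/G), site 7 (A/C), site 19 (A/G), site 20 (G/C).
p = 6/23 = 0.260870.
d = −0.75 · ln(1 − (4/3)·0.260870) = −0.75 · ln(0.652173) = −0.75 · (-0.427445) = 0.3206.

0.3206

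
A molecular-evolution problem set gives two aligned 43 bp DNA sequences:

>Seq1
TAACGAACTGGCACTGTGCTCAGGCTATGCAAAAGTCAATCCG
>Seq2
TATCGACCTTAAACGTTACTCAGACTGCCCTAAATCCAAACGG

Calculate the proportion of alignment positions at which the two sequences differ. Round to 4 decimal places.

The sequences differ at positions 3 (A/T), 7 (A/C), 10 (G/T), 11 (G/A), 12 (C/A), 15 (T/G), 16 (G/T), 18 (G/A), 24 (G/A), 27 (A/G), 28 (T/C), 29 (G/C), 31 (A/T), 35 (G/T), 36 (T/C), 40 (T/A), 42 (C/G).
There are 17 differences over 43 sites, so p = 17/43 = 0.3953.

0.3953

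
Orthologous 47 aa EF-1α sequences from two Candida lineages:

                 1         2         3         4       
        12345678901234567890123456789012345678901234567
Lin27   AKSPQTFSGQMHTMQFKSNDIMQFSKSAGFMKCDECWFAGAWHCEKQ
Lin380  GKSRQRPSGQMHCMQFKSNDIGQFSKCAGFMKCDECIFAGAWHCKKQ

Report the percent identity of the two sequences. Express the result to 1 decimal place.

80.9%

Mismatches occur at site 1 (A↔G), site 4 (P↔R), site 6 (T↔R), site 7 (F↔P), site 13 (T↔C), site 22 (M↔G), site 27 (S↔C), site 37 (W↔I), site 45 (E↔K).
38 of the 47 sites match, so the percent identity is 38/47 × 100 = 80.9%.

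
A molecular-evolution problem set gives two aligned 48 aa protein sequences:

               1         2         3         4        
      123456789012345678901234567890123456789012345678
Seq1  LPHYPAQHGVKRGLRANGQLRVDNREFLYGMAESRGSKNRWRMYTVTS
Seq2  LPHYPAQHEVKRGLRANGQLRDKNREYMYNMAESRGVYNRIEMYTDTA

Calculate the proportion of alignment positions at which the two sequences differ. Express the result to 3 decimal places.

0.250

Mismatches occur at site 9 (G/E), site 22 (V/D), site 23 (D/K), site 27 (F/Y), site 28 (L/M), site 30 (G/N), site 37 (S/V), site 38 (K/Y), site 41 (W/I), site 42 (R/E), site 46 (V/D), site 48 (S/A).
There are 12 differences over 48 sites, so p = 12/48 = 0.250.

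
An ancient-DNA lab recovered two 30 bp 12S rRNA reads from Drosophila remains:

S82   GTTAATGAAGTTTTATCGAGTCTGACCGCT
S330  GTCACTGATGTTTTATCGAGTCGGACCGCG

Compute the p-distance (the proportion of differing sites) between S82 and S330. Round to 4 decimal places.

Mismatches occur at site 3 (T↔C), site 5 (A↔C), site 9 (A↔T), site 23 (T↔G), site 30 (T↔G).
There are 5 differences over 30 sites, so p = 5/30 = 0.1667.

0.1667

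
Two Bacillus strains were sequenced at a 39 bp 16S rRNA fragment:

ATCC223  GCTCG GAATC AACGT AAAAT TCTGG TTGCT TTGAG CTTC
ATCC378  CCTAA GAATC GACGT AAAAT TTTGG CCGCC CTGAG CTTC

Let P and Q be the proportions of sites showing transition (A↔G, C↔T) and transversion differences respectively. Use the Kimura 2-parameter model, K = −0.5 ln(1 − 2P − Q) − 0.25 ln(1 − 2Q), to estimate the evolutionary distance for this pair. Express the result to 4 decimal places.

0.2911

Differing sites — 1:G/C (Tv); 4:C/A (Tv); 5:G/A (Ti); 11:A/G (Ti); 22:C/T (Ti); 26:T/C (Ti); 27:T/C (Ti); 30:T/C (Ti); 31:T/C (Ti).
Of the 9 differences, 7 transitions and 2 transversions over 39 sites: P = 7/39 = 0.179487, Q = 2/39 = 0.051282.
d = −0.5·ln(0.589744) − 0.25·ln(0.897436) = −0.5·(-0.528067) − 0.25·(-0.108213) = 0.2911.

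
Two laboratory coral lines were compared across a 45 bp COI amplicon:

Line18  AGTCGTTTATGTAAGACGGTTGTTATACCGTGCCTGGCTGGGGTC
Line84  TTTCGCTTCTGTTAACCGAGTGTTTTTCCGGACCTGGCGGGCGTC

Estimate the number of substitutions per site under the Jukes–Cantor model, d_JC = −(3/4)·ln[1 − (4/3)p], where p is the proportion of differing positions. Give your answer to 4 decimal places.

Mismatches occur at site 1 (A/T), site 2 (G/T), site 6 (T/C), site 9 (A/C), site 13 (A/T), site 15 (G/A), site 16 (A/C), site 19 (G/A), site 20 (T/G), site 25 (A/T), site 27 (A/T), site 31 (T/G), site 32 (G/A), site 39 (T/G), site 42 (G/C).
p = 15/45 = 0.333333.
d = −0.75 · ln(1 − (4/3)·0.333333) = −0.75 · ln(0.555556) = −0.75 · (-0.587786) = 0.4408.

0.4408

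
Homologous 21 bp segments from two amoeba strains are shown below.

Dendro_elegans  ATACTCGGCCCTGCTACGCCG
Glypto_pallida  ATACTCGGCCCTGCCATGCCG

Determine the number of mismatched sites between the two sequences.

Mismatches occur at site 15 (T→C), site 17 (C→T).
That gives 2 mismatches out of 21 aligned sites, so the Hamming distance is 2.

2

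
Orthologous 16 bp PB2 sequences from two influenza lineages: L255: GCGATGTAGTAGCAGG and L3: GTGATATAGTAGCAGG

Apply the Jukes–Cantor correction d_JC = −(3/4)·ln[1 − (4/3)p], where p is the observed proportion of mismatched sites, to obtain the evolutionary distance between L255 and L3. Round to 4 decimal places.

0.1367

Differing sites — 2:C/T; 6:G/A.
p = 2/16 = 0.125000.
d = −0.75 · ln(1 − (4/3)·0.125000) = −0.75 · ln(0.833333) = −0.75 · (-0.182322) = 0.1367.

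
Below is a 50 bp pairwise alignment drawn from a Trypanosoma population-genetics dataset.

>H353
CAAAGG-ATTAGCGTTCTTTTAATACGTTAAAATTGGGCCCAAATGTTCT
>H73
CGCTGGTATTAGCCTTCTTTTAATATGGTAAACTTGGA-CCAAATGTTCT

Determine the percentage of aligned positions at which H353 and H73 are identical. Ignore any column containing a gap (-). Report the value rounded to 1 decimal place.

Excluding the 2 gap columns leaves 48 comparable sites.
Mismatches occur at site 2 (A↔G), site 3 (A↔C), site 4 (A↔T), site 14 (G↔C), site 26 (C↔T), site 28 (T↔G), site 33 (A↔C), site 38 (G↔A).
40 of the 48 comparable sites match, so the percent identity is 40/48 × 100 = 83.3%.

83.3%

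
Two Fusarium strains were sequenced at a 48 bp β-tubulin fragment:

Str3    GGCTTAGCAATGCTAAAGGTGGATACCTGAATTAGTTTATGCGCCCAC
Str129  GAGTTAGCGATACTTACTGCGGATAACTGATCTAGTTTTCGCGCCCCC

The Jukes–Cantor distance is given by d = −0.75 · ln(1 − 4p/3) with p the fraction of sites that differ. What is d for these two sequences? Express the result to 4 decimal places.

0.3694

The sequences differ at positions 2 (G/A), 3 (C/G), 9 (A/G), 12 (G/A), 15 (A/T), 17 (A/C), 18 (G/T), 20 (T/C), 26 (C/A), 31 (A/T), 32 (T/C), 39 (A/T), 40 (T/C), 47 (A/C).
p = 14/48 = 0.291667.
d = −0.75 · ln(1 − (4/3)·0.291667) = −0.75 · ln(0.611111) = −0.75 · (-0.492477) = 0.3694.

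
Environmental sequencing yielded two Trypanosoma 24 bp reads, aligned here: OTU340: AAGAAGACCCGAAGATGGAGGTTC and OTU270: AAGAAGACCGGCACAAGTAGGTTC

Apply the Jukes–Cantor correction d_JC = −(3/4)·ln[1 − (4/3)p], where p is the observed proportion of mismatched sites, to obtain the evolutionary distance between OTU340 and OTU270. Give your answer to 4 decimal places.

The sequences differ at positions 10 (C/G), 12 (A/C), 14 (G/C), 16 (T/A), 18 (G/T).
p = 5/24 = 0.208333.
d = −0.75 · ln(1 − (4/3)·0.208333) = −0.75 · ln(0.722223) = −0.75 · (-0.325421) = 0.2441.

0.2441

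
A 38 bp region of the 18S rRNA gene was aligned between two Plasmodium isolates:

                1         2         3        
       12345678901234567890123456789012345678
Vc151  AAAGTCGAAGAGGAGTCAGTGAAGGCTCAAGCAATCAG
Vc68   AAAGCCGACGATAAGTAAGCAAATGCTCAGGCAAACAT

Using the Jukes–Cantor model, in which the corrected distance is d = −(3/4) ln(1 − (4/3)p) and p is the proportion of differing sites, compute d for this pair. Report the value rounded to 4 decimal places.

Mismatches occur at site 5 (T→C), site 9 (A→C), site 12 (G→T), site 13 (G→A), site 17 (C→A), site 20 (T→C), site 21 (G→A), site 24 (G→T), site 30 (A→G), site 35 (T→A), site 38 (G→T).
p = 11/38 = 0.289474.
d = −0.75 · ln(1 − (4/3)·0.289474) = −0.75 · ln(0.614035) = −0.75 · (-0.487703) = 0.3658.

0.3658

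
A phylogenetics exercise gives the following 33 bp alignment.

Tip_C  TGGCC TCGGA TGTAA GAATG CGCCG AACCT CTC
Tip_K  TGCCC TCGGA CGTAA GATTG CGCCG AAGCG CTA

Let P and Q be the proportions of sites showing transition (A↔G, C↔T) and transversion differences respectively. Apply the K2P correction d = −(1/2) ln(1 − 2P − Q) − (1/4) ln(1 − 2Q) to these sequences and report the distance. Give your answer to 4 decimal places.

The sequences differ at positions 3 (G/C, transversion), 11 (T/C, transition), 18 (A/T, transversion), 28 (C/G, transversion), 30 (T/G, transversion), 33 (C/A, transversion).
Of the 6 differences, 1 transition and 5 transversions over 33 sites: P = 1/33 = 0.030303, Q = 5/33 = 0.151515.
d = −0.5·ln(0.787879) − 0.25·ln(0.696970) = −0.5·(-0.238411) − 0.25·(-0.361013) = 0.2095.

0.2095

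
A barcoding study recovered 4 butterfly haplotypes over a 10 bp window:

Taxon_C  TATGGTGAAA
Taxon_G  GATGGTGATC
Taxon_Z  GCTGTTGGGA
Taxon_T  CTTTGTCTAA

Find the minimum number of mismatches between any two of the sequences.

Pairwise Hamming distances:
  Taxon_C vs Taxon_G: 3
  Taxon_C vs Taxon_Z: 5
  Taxon_C vs Taxon_T: 5
  Taxon_G vs Taxon_Z: 5
  Taxon_G vs Taxon_T: 7
  Taxon_Z vs Taxon_T: 7
The smallest is 3, between Taxon_C and Taxon_G.

3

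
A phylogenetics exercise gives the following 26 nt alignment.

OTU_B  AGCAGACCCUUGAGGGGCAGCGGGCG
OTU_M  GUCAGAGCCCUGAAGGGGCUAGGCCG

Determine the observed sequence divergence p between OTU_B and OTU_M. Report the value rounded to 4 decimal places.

0.3846

Differing sites — 1:A/G; 2:G/U; 7:C/G; 10:U/C; 14:G/A; 18:C/G; 19:A/C; 20:G/U; 21:C/A; 24:G/C.
There are 10 differences over 26 sites, so p = 10/26 = 0.3846.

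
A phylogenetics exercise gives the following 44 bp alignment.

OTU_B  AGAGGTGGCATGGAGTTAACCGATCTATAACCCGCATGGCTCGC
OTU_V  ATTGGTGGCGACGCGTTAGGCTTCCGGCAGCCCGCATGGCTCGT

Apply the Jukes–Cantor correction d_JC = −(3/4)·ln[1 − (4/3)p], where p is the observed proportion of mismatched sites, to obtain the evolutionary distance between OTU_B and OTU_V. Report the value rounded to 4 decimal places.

Differing sites — 2:G/T; 3:A/T; 10:A/G; 11:T/A; 12:G/C; 14:A/C; 19:A/G; 20:C/G; 22:G/T; 23:A/T; 24:T/C; 26:T/G; 27:A/G; 28:T/C; 30:A/G; 44:C/T.
p = 16/44 = 0.363636.
d = −0.75 · ln(1 − (4/3)·0.363636) = −0.75 · ln(0.515152) = −0.75 · (-0.663293) = 0.4975.

0.4975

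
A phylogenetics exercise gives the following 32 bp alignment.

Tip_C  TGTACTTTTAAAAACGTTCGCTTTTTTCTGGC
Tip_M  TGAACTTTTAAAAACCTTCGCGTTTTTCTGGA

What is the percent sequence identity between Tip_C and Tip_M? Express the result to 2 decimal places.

Differing sites — 3:T/A; 16:G/C; 22:T/G; 32:C/A.
28 of the 32 sites match, so the percent identity is 28/32 × 100 = 87.50%.

87.50%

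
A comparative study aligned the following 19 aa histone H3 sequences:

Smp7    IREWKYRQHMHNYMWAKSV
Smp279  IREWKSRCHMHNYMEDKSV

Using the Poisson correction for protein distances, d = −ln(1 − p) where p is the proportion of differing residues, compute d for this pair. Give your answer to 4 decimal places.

0.2364

Differing sites — 6:Y/S; 8:Q/C; 15:W/E; 16:A/D.
p = 4/19 = 0.210526.
d = −ln(1 − 0.210526) = −ln(0.789474) = 0.2364.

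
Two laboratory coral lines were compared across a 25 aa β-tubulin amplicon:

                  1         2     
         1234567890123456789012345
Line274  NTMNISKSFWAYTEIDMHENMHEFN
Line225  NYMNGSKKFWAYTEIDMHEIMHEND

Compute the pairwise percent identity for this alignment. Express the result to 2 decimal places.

The sequences differ at positions 2 (T/Y), 5 (I/G), 8 (S/K), 20 (N/I), 24 (F/N), 25 (N/D).
19 of the 25 sites match, so the percent identity is 19/25 × 100 = 76.00%.

76.00%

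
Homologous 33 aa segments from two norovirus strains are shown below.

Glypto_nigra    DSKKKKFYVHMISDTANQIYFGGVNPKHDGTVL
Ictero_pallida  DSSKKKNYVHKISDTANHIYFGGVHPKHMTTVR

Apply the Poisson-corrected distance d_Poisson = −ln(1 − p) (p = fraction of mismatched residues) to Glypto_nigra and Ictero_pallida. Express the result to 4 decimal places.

0.2776

Mismatches occur at site 3 (K/S), site 7 (F/N), site 11 (M/K), site 18 (Q/H), site 25 (N/H), site 29 (D/M), site 30 (G/T), site 33 (L/R).
p = 8/33 = 0.242424.
d = −ln(1 − 0.242424) = −ln(0.757576) = 0.2776.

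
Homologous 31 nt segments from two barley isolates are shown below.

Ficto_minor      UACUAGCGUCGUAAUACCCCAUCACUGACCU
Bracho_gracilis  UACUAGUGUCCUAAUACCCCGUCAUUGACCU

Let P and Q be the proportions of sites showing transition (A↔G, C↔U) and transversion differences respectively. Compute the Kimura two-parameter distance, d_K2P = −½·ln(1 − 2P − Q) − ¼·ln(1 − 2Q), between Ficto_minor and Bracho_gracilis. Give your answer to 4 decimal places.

Mismatches occur at site 7 (C/U, transition), site 11 (G/C, transversion), site 21 (A/G, transition), site 25 (C/U, transition).
Of the 4 differences, 3 transitions and 1 transversion over 31 sites: P = 3/31 = 0.096774, Q = 1/31 = 0.032258.
d = −0.5·ln(0.774194) − 0.25·ln(0.935484) = −0.5·(-0.255933) − 0.25·(-0.066691) = 0.1446.

0.1446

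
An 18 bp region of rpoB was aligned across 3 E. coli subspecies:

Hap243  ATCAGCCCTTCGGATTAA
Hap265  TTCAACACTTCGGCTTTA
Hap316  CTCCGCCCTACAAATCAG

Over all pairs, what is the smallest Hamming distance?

5

Pairwise Hamming distances:
  Hap243 vs Hap265: 5
  Hap243 vs Hap316: 7
  Hap265 vs Hap316: 11
The smallest is 5, between Hap243 and Hap265.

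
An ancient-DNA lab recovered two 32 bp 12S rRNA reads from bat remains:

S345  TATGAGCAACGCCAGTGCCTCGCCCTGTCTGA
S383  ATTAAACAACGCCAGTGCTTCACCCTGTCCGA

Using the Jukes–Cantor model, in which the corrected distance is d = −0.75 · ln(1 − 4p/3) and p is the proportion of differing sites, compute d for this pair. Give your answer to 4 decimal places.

0.2586

The sequences differ at positions 1 (T/A), 2 (A/T), 4 (G/A), 6 (G/A), 19 (C/T), 22 (G/A), 30 (T/C).
p = 7/32 = 0.218750.
d = −0.75 · ln(1 − (4/3)·0.218750) = −0.75 · ln(0.708333) = −0.75 · (-0.344841) = 0.2586.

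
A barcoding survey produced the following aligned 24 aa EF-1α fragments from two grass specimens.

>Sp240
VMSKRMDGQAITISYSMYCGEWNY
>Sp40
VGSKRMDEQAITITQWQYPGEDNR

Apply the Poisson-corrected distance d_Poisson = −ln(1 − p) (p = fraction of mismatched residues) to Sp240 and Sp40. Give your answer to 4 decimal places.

0.4700

The sequences differ at positions 2 (M/G), 8 (G/E), 14 (S/T), 15 (Y/Q), 16 (S/W), 17 (M/Q), 19 (C/P), 22 (W/D), 24 (Y/R).
p = 9/24 = 0.375000.
d = −ln(1 − 0.375000) = −ln(0.625000) = 0.4700.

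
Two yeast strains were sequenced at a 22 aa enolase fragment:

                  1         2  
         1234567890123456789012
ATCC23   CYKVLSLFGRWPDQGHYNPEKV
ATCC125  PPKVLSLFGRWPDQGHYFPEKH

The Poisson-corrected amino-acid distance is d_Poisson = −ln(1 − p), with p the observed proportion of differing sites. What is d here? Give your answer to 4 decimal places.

Differing sites — 1:C/P; 2:Y/P; 18:N/F; 22:V/H.
p = 4/22 = 0.181818.
d = −ln(1 − 0.181818) = −ln(0.818182) = 0.2007.

0.2007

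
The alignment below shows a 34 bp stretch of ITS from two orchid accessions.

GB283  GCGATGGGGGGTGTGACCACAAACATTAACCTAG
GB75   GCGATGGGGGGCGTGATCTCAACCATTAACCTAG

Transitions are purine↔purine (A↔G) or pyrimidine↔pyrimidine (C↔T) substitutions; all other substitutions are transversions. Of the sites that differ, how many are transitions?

2

The sequences differ at positions 12 (T/C, transition), 17 (C/T, transition), 19 (A/T, transversion), 23 (A/C, transversion).
Of the 4 differences, 2 transitions and 2 transversions, so the answer is 2.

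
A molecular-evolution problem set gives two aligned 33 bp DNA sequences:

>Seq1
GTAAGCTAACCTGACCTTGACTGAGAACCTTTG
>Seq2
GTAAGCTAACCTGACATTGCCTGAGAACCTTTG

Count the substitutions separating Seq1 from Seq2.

2

The sequences differ at positions 16 (C/A), 20 (A/C).
That gives 2 mismatches out of 33 aligned sites, so the Hamming distance is 2.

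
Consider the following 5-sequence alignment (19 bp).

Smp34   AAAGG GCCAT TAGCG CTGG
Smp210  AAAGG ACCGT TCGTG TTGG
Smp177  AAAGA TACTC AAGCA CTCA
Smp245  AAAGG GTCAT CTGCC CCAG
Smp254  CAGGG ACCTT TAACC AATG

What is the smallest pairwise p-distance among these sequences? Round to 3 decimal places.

Pairwise Hamming distances:
  Smp34 vs Smp210: 5
  Smp34 vs Smp177: 9
  Smp34 vs Smp245: 6
  Smp34 vs Smp254: 9
  Smp210 vs Smp177: 12
  Smp210 vs Smp245: 10
  Smp210 vs Smp254: 10
  Smp177 vs Smp245: 11
  Smp177 vs Smp254: 13
  Smp245 vs Smp254: 11
The smallest is 5 mismatches, between Smp34 and Smp210; p = 5/19 = 0.263.

0.263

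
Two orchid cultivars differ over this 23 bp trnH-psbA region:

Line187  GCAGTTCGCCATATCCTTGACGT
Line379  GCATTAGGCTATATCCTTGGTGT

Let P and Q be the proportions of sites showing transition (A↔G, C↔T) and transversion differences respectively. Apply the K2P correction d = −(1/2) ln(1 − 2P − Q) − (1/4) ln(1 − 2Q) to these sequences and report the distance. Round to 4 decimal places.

The sequences differ at positions 4 (G/T, transversion), 6 (T/A, transversion), 7 (C/G, transversion), 10 (C/T, transition), 20 (A/G, transition), 21 (C/T, transition).
Of the 6 differences, 3 transitions and 3 transversions over 23 sites: P = 3/23 = 0.130435, Q = 3/23 = 0.130435.
d = −0.5·ln(0.608695) − 0.25·ln(0.739130) = −0.5·(-0.496438) − 0.25·(-0.302281) = 0.3238.

0.3238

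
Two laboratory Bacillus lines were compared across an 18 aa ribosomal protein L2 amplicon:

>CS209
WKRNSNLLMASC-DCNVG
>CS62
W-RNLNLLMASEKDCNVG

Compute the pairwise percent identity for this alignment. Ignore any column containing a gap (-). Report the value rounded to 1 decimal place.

Excluding the 2 gap columns leaves 16 comparable sites.
Mismatches occur at site 5 (S↔L), site 12 (C↔E).
14 of the 16 comparable sites match, so the percent identity is 14/16 × 100 = 87.5%.

87.5%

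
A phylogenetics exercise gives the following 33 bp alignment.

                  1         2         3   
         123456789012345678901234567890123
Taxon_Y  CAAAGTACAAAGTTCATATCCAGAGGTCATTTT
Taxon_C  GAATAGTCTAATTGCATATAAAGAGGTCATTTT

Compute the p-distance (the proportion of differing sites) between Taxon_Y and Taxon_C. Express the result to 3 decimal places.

The sequences differ at positions 1 (C/G), 4 (A/T), 5 (G/A), 6 (T/G), 7 (A/T), 9 (A/T), 12 (G/T), 14 (T/G), 20 (C/A), 21 (C/A).
There are 10 differences over 33 sites, so p = 10/33 = 0.303.

0.303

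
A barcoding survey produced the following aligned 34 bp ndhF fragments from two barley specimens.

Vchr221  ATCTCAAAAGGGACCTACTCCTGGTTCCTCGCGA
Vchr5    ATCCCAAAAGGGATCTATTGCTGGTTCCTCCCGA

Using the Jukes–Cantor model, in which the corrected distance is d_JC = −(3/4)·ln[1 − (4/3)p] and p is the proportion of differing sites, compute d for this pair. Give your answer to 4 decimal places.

Mismatches occur at site 4 (T/C), site 14 (C/T), site 18 (C/T), site 20 (C/G), site 31 (G/C).
p = 5/34 = 0.147059.
d = −0.75 · ln(1 − (4/3)·0.147059) = −0.75 · ln(0.803921) = −0.75 · (-0.218254) = 0.1637.

0.1637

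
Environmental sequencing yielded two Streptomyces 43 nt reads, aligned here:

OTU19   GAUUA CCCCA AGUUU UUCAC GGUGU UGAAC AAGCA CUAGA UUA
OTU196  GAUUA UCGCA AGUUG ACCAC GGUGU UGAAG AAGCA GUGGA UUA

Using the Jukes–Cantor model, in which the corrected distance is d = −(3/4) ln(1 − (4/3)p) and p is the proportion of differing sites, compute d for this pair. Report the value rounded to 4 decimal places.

Mismatches occur at site 6 (C→U), site 8 (C→G), site 15 (U→G), site 16 (U→A), site 17 (U→C), site 30 (C→G), site 36 (C→G), site 38 (A→G).
p = 8/43 = 0.186047.
d = −0.75 · ln(1 − (4/3)·0.186047) = −0.75 · ln(0.751937) = −0.75 · (-0.285103) = 0.2138.

0.2138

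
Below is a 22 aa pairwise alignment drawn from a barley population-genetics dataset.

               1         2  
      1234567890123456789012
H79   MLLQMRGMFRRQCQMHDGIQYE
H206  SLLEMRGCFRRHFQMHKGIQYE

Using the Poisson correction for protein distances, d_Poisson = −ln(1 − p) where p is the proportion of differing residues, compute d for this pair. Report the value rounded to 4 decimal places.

0.3185

The sequences differ at positions 1 (M/S), 4 (Q/E), 8 (M/C), 12 (Q/H), 13 (C/F), 17 (D/K).
p = 6/22 = 0.272727.
d = −ln(1 − 0.272727) = −ln(0.727273) = 0.3185.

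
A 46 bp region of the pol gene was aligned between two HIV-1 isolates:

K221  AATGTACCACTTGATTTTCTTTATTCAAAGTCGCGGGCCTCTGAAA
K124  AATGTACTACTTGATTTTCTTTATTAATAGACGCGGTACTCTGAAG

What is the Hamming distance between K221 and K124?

Mismatches occur at site 8 (C↔T), site 26 (C↔A), site 28 (A↔T), site 31 (T↔A), site 37 (G↔T), site 38 (C↔A), site 46 (A↔G).
That gives 7 mismatches out of 46 aligned sites, so the Hamming distance is 7.

7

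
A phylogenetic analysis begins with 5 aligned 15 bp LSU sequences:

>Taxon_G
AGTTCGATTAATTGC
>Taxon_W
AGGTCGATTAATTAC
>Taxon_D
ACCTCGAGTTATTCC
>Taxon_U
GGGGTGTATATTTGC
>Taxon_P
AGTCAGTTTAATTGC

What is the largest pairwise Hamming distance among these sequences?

10

Pairwise Hamming distances:
  Taxon_G vs Taxon_W: 2
  Taxon_G vs Taxon_D: 5
  Taxon_G vs Taxon_U: 7
  Taxon_G vs Taxon_P: 3
  Taxon_W vs Taxon_D: 5
  Taxon_W vs Taxon_U: 7
  Taxon_W vs Taxon_P: 5
  Taxon_D vs Taxon_U: 10
  Taxon_D vs Taxon_P: 8
  Taxon_U vs Taxon_P: 6
The largest is 10, between Taxon_D and Taxon_U.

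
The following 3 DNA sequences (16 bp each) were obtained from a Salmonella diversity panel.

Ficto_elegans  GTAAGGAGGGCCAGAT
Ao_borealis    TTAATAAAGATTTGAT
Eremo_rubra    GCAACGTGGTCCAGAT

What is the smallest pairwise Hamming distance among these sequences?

Pairwise Hamming distances:
  Ficto_elegans vs Ao_borealis: 8
  Ficto_elegans vs Eremo_rubra: 4
  Ao_borealis vs Eremo_rubra: 10
The smallest is 4, between Ficto_elegans and Eremo_rubra.

4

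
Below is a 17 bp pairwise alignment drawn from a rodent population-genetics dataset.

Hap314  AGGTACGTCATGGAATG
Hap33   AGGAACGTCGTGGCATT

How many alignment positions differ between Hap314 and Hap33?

The sequences differ at positions 4 (T/A), 10 (A/G), 14 (A/C), 17 (G/T).
That gives 4 mismatches out of 17 aligned sites, so the Hamming distance is 4.

4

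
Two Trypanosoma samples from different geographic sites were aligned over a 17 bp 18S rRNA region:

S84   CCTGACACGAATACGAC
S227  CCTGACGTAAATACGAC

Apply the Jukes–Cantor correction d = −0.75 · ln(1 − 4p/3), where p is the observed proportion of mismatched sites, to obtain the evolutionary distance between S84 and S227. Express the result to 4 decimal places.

The sequences differ at positions 7 (A/G), 8 (C/T), 9 (G/A).
p = 3/17 = 0.176471.
d = −0.75 · ln(1 − (4/3)·0.176471) = −0.75 · ln(0.764705) = −0.75 · (-0.268265) = 0.2012.

0.2012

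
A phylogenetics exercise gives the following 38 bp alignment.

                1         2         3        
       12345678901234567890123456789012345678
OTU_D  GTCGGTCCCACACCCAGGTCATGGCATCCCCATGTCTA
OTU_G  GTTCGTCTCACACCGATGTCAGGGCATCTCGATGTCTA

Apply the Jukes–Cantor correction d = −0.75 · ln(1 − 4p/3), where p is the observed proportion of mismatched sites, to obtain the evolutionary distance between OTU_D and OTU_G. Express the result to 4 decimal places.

Differing sites — 3:C/T; 4:G/C; 8:C/T; 15:C/G; 17:G/T; 22:T/G; 29:C/T; 31:C/G.
p = 8/38 = 0.210526.
d = −0.75 · ln(1 − (4/3)·0.210526) = −0.75 · ln(0.719299) = −0.75 · (-0.329478) = 0.2471.

0.2471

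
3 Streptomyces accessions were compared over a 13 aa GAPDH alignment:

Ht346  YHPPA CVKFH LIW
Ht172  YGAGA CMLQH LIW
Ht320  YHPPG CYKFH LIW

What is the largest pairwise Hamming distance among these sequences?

Pairwise Hamming distances:
  Ht346 vs Ht172: 6
  Ht346 vs Ht320: 2
  Ht172 vs Ht320: 7
The largest is 7, between Ht172 and Ht320.

7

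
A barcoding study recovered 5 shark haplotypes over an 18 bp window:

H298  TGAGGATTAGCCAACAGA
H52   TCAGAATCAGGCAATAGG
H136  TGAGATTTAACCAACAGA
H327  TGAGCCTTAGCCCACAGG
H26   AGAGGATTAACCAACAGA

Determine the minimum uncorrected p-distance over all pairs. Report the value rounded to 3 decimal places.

Pairwise Hamming distances:
  H298 vs H52: 6
  H298 vs H136: 3
  H298 vs H327: 4
  H298 vs H26: 2
  H52 vs H136: 7
  H52 vs H327: 7
  H52 vs H26: 8
  H136 vs H327: 5
  H136 vs H26: 3
  H327 vs H26: 6
The smallest is 2 mismatches, between H298 and H26; p = 2/18 = 0.111.

0.111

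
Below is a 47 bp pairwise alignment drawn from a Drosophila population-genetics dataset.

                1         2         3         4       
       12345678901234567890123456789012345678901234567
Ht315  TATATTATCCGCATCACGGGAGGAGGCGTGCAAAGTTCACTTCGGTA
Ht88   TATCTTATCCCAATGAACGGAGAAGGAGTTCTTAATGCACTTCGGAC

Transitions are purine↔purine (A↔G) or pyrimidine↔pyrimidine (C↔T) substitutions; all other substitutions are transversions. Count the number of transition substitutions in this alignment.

2

Differing sites — 4:A/C (Tv); 11:G/C (Tv); 12:C/A (Tv); 15:C/G (Tv); 17:C/A (Tv); 18:G/C (Tv); 23:G/A (Ti); 27:C/A (Tv); 30:G/T (Tv); 32:A/T (Tv); 33:A/T (Tv); 35:G/A (Ti); 37:T/G (Tv); 46:T/A (Tv); 47:A/C (Tv).
Of the 15 differences, 2 transitions and 13 transversions, so the answer is 2.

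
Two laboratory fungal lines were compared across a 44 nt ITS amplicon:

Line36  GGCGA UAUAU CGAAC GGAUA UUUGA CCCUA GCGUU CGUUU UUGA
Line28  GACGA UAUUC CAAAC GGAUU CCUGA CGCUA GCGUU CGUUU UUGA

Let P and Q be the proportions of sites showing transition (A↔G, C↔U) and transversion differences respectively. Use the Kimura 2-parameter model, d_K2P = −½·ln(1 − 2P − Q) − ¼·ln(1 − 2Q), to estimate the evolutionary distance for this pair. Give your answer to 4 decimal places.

0.2118

Mismatches occur at site 2 (G→A, transition), site 9 (A→U, transversion), site 10 (U→C, transition), site 12 (G→A, transition), site 20 (A→U, transversion), site 21 (U→C, transition), site 22 (U→C, transition), site 27 (C→G, transversion).
Of the 8 differences, 5 transitions and 3 transversions over 44 sites: P = 5/44 = 0.113636, Q = 3/44 = 0.068182.
d = −0.5·ln(0.704546) − 0.25·ln(0.863636) = −0.5·(-0.350202) − 0.25·(-0.146604) = 0.2118.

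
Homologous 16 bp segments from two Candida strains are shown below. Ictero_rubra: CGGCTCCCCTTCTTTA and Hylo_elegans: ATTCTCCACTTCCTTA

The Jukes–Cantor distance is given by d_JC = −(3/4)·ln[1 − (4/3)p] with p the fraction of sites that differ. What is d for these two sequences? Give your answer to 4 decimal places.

0.4042

Differing sites — 1:C/A; 2:G/T; 3:G/T; 8:C/A; 13:T/C.
p = 5/16 = 0.312500.
d = −0.75 · ln(1 − (4/3)·0.312500) = −0.75 · ln(0.583333) = −0.75 · (-0.538997) = 0.4042.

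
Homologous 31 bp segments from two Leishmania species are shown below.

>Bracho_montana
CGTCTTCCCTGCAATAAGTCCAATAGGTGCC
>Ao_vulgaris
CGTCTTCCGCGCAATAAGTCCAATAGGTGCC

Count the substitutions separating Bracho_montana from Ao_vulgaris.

2

Mismatches occur at site 9 (C↔G), site 10 (T↔C).
That gives 2 mismatches out of 31 aligned sites, so the Hamming distance is 2.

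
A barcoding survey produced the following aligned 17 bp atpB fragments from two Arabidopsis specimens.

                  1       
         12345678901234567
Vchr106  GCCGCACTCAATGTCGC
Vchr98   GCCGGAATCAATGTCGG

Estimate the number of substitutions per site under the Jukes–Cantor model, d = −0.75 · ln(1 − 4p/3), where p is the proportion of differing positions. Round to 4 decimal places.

0.2012

The sequences differ at positions 5 (C/G), 7 (C/A), 17 (C/G).
p = 3/17 = 0.176471.
d = −0.75 · ln(1 − (4/3)·0.176471) = −0.75 · ln(0.764705) = −0.75 · (-0.268265) = 0.2012.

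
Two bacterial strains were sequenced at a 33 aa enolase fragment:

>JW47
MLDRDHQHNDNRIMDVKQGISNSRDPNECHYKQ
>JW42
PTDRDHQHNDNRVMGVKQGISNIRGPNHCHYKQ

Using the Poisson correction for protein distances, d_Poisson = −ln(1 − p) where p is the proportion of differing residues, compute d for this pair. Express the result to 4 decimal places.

Differing sites — 1:M/P; 2:L/T; 13:I/V; 15:D/G; 23:S/I; 25:D/G; 28:E/H.
p = 7/33 = 0.212121.
d = −ln(1 − 0.212121) = −ln(0.787879) = 0.2384.

0.2384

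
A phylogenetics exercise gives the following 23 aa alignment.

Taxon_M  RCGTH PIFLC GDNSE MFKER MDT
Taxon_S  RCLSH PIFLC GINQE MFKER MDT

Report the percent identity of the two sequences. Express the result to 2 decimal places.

82.61%

Mismatches occur at site 3 (G↔L), site 4 (T↔S), site 12 (D↔I), site 14 (S↔Q).
19 of the 23 sites match, so the percent identity is 19/23 × 100 = 82.61%.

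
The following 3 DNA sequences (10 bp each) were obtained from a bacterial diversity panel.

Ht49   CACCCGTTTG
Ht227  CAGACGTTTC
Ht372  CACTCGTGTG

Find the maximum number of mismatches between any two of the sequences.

4

Pairwise Hamming distances:
  Ht49 vs Ht227: 3
  Ht49 vs Ht372: 2
  Ht227 vs Ht372: 4
The largest is 4, between Ht227 and Ht372.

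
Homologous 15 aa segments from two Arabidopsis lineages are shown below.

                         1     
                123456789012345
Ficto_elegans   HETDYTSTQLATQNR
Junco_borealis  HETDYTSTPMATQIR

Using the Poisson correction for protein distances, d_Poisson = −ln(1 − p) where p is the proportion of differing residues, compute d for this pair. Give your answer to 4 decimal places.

0.2231

Differing sites — 9:Q/P; 10:L/M; 14:N/I.
p = 3/15 = 0.200000.
d = −ln(1 − 0.200000) = −ln(0.800000) = 0.2231.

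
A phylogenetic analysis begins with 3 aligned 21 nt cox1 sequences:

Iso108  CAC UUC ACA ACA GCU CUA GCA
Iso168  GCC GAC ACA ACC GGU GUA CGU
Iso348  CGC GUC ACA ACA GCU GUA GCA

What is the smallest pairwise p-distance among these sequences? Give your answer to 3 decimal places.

Pairwise Hamming distances:
  Iso108 vs Iso168: 10
  Iso108 vs Iso348: 3
  Iso168 vs Iso348: 8
The smallest is 3 mismatches, between Iso108 and Iso348; p = 3/21 = 0.143.

0.143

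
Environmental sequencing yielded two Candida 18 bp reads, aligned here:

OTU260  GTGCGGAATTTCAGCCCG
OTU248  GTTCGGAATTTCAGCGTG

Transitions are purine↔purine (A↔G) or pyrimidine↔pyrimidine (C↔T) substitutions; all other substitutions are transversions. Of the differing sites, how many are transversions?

2

Differing sites — 3:G/T (Tv); 16:C/G (Tv); 17:C/T (Ti).
Of the 3 differences, 1 transition and 2 transversions, so the answer is 2.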